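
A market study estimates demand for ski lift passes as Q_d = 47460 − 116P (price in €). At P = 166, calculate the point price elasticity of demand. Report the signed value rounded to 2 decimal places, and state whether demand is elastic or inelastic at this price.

dQ_d/dP = −116. At P = 166, Q_d = 47460 − 116(166) = 28204.
Ed = (dQ_d/dP)·(P/Q_d) = −116 × (166/28204) = -0.6827…
|Ed| = 0.68 < 1, so demand is inelastic.

-0.68; inelastic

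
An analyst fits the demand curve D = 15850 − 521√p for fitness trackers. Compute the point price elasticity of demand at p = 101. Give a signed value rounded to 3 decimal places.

-0.247

dD/dp = −521/(2√p) = -25.9207. At p = 101, D = 10614.
Ed = (dD/dp)·(p/D) = (-25.9207) × (101/10614) = -0.24665…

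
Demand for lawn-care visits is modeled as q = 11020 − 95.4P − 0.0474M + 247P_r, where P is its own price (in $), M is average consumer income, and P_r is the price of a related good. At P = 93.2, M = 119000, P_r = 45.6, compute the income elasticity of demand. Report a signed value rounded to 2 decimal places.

At the given values, q = 11020 − 95.4(93.2) − 0.0474(119000) + 247(45.6) = 7751.32.
∂q/∂M = -0.0474.
E = (-0.0474) × (119000/7751.32) = -0.7276…

-0.73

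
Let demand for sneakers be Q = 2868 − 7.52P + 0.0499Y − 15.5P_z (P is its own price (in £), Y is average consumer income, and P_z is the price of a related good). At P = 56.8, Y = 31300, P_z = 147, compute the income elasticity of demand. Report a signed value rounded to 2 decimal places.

0.91

At the given values, Q = 2868 − 7.52(56.8) + 0.0499(31300) − 15.5(147) = 1724.234.
∂Q/∂Y = 0.0499.
E = (0.0499) × (31300/1724.234) = 0.9058…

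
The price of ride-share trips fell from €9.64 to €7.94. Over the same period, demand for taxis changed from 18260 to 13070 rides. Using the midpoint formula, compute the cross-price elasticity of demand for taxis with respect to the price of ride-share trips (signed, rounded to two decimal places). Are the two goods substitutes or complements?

1.71; substitutes

%ΔQ_{taxis} = (13070 − 18260)/avg = -5190/15665 = -0.331311…
%ΔP_{ride-share trips} = (7.94 − 9.64)/avg = -1.7/8.79 = -0.193401…
E_cross = (-5190/15665) / (-1.7/8.79) = 1.7130…
E_cross > 0 ⇒ the goods are substitutes.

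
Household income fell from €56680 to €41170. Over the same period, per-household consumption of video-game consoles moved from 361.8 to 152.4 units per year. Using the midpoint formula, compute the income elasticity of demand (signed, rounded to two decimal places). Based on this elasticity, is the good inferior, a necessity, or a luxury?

%ΔQ = (152.4 − 361.8)/[( 361.8 + 152.4)/2] = -209.4/257.1 = -0.814469…
%ΔIncome = (41170 − 56680)/[( 56680 + 41170)/2] = -15510/48925 = -0.317015…
E_income = (-209.4/257.1) / (-15510/48925) = 2.5691…
E_income > 1 ⇒ normal good, luxury.

2.57; luxury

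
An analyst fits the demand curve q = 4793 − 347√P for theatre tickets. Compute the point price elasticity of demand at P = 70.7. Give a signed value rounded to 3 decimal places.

-0.778

dq/dP = −347/(2√P) = -20.6343. At P = 70.7, q = 1875.31.
Ed = (dq/dP)·(P/q) = (-20.6343) × (70.7/1875.31) = -0.77792…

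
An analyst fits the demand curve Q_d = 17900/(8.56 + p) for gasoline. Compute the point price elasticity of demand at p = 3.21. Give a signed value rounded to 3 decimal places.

dQ_d/dp = −17900/(8.56 + p)² = -129.211. At p = 3.21, Q_d = 1520.82.
Ed = (dQ_d/dp)·(p/Q_d) = (-129.211) × (3.21/1520.82) = -0.27272…

-0.273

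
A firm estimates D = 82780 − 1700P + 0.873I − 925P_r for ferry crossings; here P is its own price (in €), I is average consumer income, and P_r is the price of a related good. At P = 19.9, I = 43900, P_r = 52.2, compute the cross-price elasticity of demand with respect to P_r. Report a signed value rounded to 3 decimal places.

-1.238

At the given values, D = 82780 − 1700(19.9) + 0.873(43900) − 925(52.2) = 38989.7.
∂D/∂P_r = -925.
E = (-925) × (52.2/38989.7) = -1.23840…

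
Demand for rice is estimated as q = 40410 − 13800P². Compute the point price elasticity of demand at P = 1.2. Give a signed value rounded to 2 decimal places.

dq/dP = −2·13800·P = -33120. At P = 1.2, q = 20538.
Ed = (dq/dP)·(P/q) = (-33120) × (1.2/20538) = -1.9351…

-1.94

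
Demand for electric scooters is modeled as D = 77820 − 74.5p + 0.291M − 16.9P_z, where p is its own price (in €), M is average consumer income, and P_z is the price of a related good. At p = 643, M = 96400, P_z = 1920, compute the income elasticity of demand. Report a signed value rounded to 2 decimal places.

At the given values, D = 77820 − 74.5(643) + 0.291(96400) − 16.9(1920) = 25520.9.
∂D/∂M = 0.291.
E = (0.291) × (96400/25520.9) = 1.0991…

1.10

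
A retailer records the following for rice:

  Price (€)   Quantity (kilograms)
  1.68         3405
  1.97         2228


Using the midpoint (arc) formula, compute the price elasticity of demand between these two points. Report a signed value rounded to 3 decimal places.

-2.630

%ΔQ = (2228 − 3405) / [(3405 + 2228)/2] = -1177/2816.5 = -0.417894…
%ΔP = (1.97 − 1.68) / [(1.68 + 1.97)/2] = 0.29/1.825 = 0.158904…
Arc Ed = %ΔQ / %ΔP = (-1177/2816.5) / (0.29/1.825) = -2.62985…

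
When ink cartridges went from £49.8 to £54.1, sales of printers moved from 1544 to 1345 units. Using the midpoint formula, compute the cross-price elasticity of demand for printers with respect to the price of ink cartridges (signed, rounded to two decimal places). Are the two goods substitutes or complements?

%ΔQ_{printers} = (1345 − 1544)/avg = -199/1444.5 = -0.137763…
%ΔP_{ink cartridges} = (54.1 − 49.8)/avg = 4.3/51.95 = 0.082771…
E_cross = (-199/1444.5) / (4.3/51.95) = -1.6643…
E_cross < 0 ⇒ the goods are complements.

-1.66; complements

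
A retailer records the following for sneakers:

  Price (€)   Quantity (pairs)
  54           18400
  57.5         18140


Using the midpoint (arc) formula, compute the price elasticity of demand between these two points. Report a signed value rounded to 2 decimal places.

%ΔQ = (18140 − 18400) / [(18400 + 18140)/2] = -260/18270 = -0.014230…
%ΔP = (57.5 − 54) / [(54 + 57.5)/2] = 3.5/55.75 = 0.062780…
Arc Ed = %ΔQ / %ΔP = (-260/18270) / (3.5/55.75) = -0.2266…

-0.23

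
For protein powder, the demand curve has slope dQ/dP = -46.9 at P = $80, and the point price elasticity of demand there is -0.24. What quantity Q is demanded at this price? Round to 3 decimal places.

15633.333

Ed = (dQ/dP)·(P/Q) ⇒ Q = (dQ/dP)·P/Ed = (-46.9)·80/(-0.24) = 15633.33333…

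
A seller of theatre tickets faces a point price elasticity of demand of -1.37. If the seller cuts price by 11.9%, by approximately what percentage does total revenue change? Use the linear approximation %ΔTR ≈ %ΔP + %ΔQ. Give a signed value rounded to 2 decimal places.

%ΔQ ≈ Ed × %ΔP = (-1.37) × (-11.9%) = +16.3030%
%ΔTR ≈ %ΔP + %ΔQ = (-11.9%) + (+16.3030%) = +4.4030%

+4.40%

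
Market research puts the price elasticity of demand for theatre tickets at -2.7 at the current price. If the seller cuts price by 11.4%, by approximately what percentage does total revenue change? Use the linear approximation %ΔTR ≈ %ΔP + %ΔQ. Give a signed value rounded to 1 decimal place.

+19.4%

%ΔQ ≈ Ed × %ΔP = (-2.7) × (-11.4%) = +30.7800%
%ΔTR ≈ %ΔP + %ΔQ = (-11.4%) + (+30.7800%) = +19.3800%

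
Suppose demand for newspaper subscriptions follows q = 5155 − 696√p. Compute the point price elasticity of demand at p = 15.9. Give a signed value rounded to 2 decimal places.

dq/dp = −696/(2√p) = -87.2732. At p = 15.9, q = 2379.71.
Ed = (dq/dp)·(p/q) = (-87.2732) × (15.9/2379.71) = -0.5831…

-0.58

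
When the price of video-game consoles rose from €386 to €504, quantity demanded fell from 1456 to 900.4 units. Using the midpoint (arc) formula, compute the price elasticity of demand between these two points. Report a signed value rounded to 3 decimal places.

-1.778

%ΔQ = (900.4 − 1456) / [(1456 + 900.4)/2] = -555.6/1178.2 = -0.471566…
%ΔP = (504 − 386) / [(386 + 504)/2] = 118/445 = 0.265168…
Arc Ed = %ΔQ / %ΔP = (-555.6/1178.2) / (118/445) = -1.77836…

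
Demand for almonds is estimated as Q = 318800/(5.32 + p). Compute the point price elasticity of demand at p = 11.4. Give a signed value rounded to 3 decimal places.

dQ/dp = −318800/(5.32 + p)² = -1140.37. At p = 11.4, Q = 19067.
Ed = (dQ/dp)·(p/Q) = (-1140.37) × (11.4/19067) = -0.68181…

-0.682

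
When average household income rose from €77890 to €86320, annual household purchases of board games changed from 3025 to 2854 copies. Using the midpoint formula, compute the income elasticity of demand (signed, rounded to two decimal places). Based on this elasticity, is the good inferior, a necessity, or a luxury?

%ΔQ = (2854 − 3025)/[( 3025 + 2854)/2] = -171/2939.5 = -0.058173…
%ΔIncome = (86320 − 77890)/[( 77890 + 86320)/2] = 8430/82105 = 0.102673…
E_income = (-171/2939.5) / (8430/82105) = -0.5665…
E_income < 0 ⇒ inferior good.

-0.57; inferior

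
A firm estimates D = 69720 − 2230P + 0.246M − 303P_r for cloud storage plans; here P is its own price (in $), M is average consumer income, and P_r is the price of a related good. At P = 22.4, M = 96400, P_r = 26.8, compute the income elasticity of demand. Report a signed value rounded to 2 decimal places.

0.67

At the given values, D = 69720 − 2230(22.4) + 0.246(96400) − 303(26.8) = 35362.
∂D/∂M = 0.246.
E = (0.246) × (96400/35362) = 0.6706…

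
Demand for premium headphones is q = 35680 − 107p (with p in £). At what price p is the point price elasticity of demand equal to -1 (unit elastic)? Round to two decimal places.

Ed = −107p/(35680 − 107p). Set this equal to -1:
107p = 1·(35680 − 107p) ⇒ 107p(1 + 1) = 1·35680
p = 1·35680 / (107·2) = 166.7289…

166.73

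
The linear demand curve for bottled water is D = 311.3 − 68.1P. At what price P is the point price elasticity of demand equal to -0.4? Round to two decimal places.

Ed = −68.1P/(311.3 − 68.1P). Set this equal to -0.4:
68.1P = 0.4·(311.3 − 68.1P) ⇒ 68.1P(1 + 0.4) = 0.4·311.3
P = 0.4·311.3 / (68.1·1.4) = 1.3060…

1.31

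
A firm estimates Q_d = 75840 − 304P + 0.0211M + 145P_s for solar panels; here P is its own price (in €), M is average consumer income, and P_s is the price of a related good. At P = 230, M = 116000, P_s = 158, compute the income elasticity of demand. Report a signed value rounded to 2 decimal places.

At the given values, Q_d = 75840 − 304(230) + 0.0211(116000) + 145(158) = 31277.6.
∂Q_d/∂M = 0.0211.
E = (0.0211) × (116000/31277.6) = 0.0782…

0.08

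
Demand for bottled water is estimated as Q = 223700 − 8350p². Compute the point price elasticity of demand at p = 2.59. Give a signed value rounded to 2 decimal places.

dQ/dp = −2·8350·p = -43253. At p = 2.59, Q = 167687.365.
Ed = (dQ/dp)·(p/Q) = (-43253) × (2.59/167687.365) = -0.6680…

-0.67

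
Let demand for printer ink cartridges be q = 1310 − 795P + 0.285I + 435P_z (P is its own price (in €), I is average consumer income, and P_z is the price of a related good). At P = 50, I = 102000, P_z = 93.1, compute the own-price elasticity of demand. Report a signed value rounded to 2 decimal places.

At the given values, q = 1310 − 795(50) + 0.285(102000) + 435(93.1) = 31128.5.
∂q/∂P = −795.
E = (-795) × (50/31128.5) = -1.2769…

-1.28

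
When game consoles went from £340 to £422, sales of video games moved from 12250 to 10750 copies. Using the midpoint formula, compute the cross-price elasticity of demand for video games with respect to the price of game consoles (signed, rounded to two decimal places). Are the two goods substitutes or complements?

-0.61; complements

%ΔQ_{video games} = (10750 − 12250)/avg = -1500/11500 = -0.130434…
%ΔP_{game consoles} = (422 − 340)/avg = 82/381 = 0.215223…
E_cross = (-1500/11500) / (82/381) = -0.6060…
E_cross < 0 ⇒ the goods are complements.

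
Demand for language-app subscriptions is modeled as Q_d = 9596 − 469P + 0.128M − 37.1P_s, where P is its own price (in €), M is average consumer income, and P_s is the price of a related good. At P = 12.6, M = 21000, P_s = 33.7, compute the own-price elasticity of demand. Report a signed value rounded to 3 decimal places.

At the given values, Q_d = 9596 − 469(12.6) + 0.128(21000) − 37.1(33.7) = 5124.33.
∂Q_d/∂P = −469.
E = (-469) × (12.6/5124.33) = -1.15320…

-1.153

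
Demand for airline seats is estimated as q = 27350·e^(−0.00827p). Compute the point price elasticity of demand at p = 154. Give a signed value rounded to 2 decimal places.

-1.27

dq/dp = −0.00827·q = -63.2928. At p = 154, q = 7653.3.
Ed = (dq/dp)·(p/q) = (-63.2928) × (154/7653.3) = -1.2735…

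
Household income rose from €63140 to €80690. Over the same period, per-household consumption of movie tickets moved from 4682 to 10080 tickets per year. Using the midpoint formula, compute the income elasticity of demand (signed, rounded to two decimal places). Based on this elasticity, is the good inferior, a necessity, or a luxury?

3.00; luxury

%ΔQ = (10080 − 4682)/[( 4682 + 10080)/2] = 5398/7381 = 0.731337…
%ΔIncome = (80690 − 63140)/[( 63140 + 80690)/2] = 17550/71915 = 0.244038…
E_income = (5398/7381) / (17550/71915) = 2.9968…
E_income > 1 ⇒ normal good, luxury.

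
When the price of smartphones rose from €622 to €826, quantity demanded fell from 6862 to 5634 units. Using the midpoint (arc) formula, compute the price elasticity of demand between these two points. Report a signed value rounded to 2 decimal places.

%ΔQ = (5634 − 6862) / [(6862 + 5634)/2] = -1228/6248 = -0.196542…
%ΔP = (826 − 622) / [(622 + 826)/2] = 204/724 = 0.281767…
Arc Ed = %ΔQ / %ΔP = (-1228/6248) / (204/724) = -0.6975…

-0.70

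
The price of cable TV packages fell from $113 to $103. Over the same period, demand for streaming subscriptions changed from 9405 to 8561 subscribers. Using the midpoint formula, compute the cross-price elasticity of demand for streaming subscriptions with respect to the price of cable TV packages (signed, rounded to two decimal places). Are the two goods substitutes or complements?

%ΔQ_{streaming subscriptions} = (8561 − 9405)/avg = -844/8983 = -0.093955…
%ΔP_{cable TV packages} = (103 − 113)/avg = -10/108 = -0.092592…
E_cross = (-844/8983) / (-10/108) = 1.0147…
E_cross > 0 ⇒ the goods are substitutes.

1.01; substitutes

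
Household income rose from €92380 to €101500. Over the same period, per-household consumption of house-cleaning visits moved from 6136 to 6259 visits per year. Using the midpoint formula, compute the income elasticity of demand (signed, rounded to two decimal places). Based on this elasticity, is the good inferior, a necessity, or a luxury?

%ΔQ = (6259 − 6136)/[( 6136 + 6259)/2] = 123/6197.5 = 0.019846…
%ΔIncome = (101500 − 92380)/[( 92380 + 101500)/2] = 9120/96940 = 0.094078…
E_income = (123/6197.5) / (9120/96940) = 0.2109…
0 < E_income < 1 ⇒ normal good, necessity.

0.21; necessity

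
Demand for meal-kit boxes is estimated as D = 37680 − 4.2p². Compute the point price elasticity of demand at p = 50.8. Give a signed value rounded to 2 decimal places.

dD/dp = −2·4.2·p = -426.72. At p = 50.8, D = 26841.312.
Ed = (dD/dp)·(p/D) = (-426.72) × (50.8/26841.312) = -0.8076…

-0.81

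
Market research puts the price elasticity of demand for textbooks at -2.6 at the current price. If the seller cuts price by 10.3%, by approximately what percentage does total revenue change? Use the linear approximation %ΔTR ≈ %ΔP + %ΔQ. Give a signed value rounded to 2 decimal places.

%ΔQ ≈ Ed × %ΔP = (-2.6) × (-10.3%) = +26.7800%
%ΔTR ≈ %ΔP + %ΔQ = (-10.3%) + (+26.7800%) = +16.4800%

+16.48%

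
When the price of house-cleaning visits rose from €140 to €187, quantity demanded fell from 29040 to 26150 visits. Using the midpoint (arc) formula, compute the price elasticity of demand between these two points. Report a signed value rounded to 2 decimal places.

-0.36

%ΔQ = (26150 − 29040) / [(29040 + 26150)/2] = -2890/27595 = -0.104729…
%ΔP = (187 − 140) / [(140 + 187)/2] = 47/163.5 = 0.287461…
Arc Ed = %ΔQ / %ΔP = (-2890/27595) / (47/163.5) = -0.3643…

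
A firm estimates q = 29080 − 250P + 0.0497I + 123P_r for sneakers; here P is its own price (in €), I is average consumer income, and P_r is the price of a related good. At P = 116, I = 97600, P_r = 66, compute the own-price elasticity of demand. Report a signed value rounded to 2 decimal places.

At the given values, q = 29080 − 250(116) + 0.0497(97600) + 123(66) = 13048.72.
∂q/∂P = −250.
E = (-250) × (116/13048.72) = -2.2224…

-2.22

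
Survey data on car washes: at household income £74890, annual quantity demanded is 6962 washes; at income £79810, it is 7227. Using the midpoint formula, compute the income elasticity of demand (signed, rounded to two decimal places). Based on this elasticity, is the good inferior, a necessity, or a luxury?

0.59; necessity

%ΔQ = (7227 − 6962)/[( 6962 + 7227)/2] = 265/7094.5 = 0.037352…
%ΔIncome = (79810 − 74890)/[( 74890 + 79810)/2] = 4920/77350 = 0.063606…
E_income = (265/7094.5) / (4920/77350) = 0.5872…
0 < E_income < 1 ⇒ normal good, necessity.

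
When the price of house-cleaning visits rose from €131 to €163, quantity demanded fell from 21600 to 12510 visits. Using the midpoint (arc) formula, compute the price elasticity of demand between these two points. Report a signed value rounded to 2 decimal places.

%ΔQ = (12510 − 21600) / [(21600 + 12510)/2] = -9090/17055 = -0.532981…
%ΔP = (163 − 131) / [(131 + 163)/2] = 32/147 = 0.217687…
Arc Ed = %ΔQ / %ΔP = (-9090/17055) / (32/147) = -2.4483…

-2.45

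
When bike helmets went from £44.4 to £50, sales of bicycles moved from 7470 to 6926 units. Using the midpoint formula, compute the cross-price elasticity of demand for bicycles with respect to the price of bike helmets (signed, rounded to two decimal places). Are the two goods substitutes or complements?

%ΔQ_{bicycles} = (6926 − 7470)/avg = -544/7198 = -0.075576…
%ΔP_{bike helmets} = (50 − 44.4)/avg = 5.6/47.2 = 0.118644…
E_cross = (-544/7198) / (5.6/47.2) = -0.6370…
E_cross < 0 ⇒ the goods are complements.

-0.64; complements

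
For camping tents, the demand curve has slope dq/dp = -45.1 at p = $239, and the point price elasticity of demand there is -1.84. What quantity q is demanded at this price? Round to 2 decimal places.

5858.10

Ed = (dq/dp)·(p/q) ⇒ q = (dq/dp)·p/Ed = (-45.1)·239/(-1.84) = 5858.0978…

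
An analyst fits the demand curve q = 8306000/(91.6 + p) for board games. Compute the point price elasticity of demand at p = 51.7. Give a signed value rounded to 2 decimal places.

-0.36

dq/dp = −8306000/(91.6 + p)² = -404.482. At p = 51.7, q = 57962.3.
Ed = (dq/dp)·(p/q) = (-404.482) × (51.7/57962.3) = -0.3607…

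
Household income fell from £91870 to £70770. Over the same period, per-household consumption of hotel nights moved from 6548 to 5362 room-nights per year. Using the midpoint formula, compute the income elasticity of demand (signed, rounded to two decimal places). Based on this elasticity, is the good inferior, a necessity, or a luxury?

%ΔQ = (5362 − 6548)/[( 6548 + 5362)/2] = -1186/5955 = -0.199160…
%ΔIncome = (70770 − 91870)/[( 91870 + 70770)/2] = -21100/81320 = -0.259468…
E_income = (-1186/5955) / (-21100/81320) = 0.7675…
0 < E_income < 1 ⇒ normal good, necessity.

0.77; necessity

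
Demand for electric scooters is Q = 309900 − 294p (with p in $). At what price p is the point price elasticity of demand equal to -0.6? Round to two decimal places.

Ed = −294p/(309900 − 294p). Set this equal to -0.6:
294p = 0.6·(309900 − 294p) ⇒ 294p(1 + 0.6) = 0.6·309900
p = 0.6·309900 / (294·1.6) = 395.2806…

395.28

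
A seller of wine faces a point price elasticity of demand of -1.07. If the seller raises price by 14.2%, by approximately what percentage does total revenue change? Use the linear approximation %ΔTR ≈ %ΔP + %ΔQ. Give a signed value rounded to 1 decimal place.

%ΔQ ≈ Ed × %ΔP = (-1.07) × (+14.2%) = -15.1940%
%ΔTR ≈ %ΔP + %ΔQ = (+14.2%) + (-15.1940%) = -0.9940%

-1.0%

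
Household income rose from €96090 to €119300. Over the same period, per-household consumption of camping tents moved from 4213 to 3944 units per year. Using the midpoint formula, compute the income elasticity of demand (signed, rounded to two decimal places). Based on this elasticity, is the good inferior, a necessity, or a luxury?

-0.31; inferior

%ΔQ = (3944 − 4213)/[( 4213 + 3944)/2] = -269/4078.5 = -0.065955…
%ΔIncome = (119300 − 96090)/[( 96090 + 119300)/2] = 23210/107695 = 0.215516…
E_income = (-269/4078.5) / (23210/107695) = -0.3060…
E_income < 0 ⇒ inferior good.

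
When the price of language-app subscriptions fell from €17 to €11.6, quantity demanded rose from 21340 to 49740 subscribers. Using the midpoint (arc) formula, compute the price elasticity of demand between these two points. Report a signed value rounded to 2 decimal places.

-2.12

%ΔQ = (49740 − 21340) / [(21340 + 49740)/2] = 28400/35540 = 0.799099…
%ΔP = (11.6 − 17) / [(17 + 11.6)/2] = -5.4/14.3 = -0.377622…
Arc Ed = %ΔQ / %ΔP = (28400/35540) / (-5.4/14.3) = -2.1161…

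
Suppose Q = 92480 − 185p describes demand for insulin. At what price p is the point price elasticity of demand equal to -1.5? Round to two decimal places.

299.94

Ed = −185p/(92480 − 185p). Set this equal to -1.5:
185p = 1.5·(92480 − 185p) ⇒ 185p(1 + 1.5) = 1.5·92480
p = 1.5·92480 / (185·2.5) = 299.9351…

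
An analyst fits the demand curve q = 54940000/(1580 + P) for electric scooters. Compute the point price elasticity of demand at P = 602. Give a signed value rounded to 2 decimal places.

dq/dP = −54940000/(1580 + P)² = -11.5393. At P = 602, q = 25178.7.
Ed = (dq/dP)·(P/q) = (-11.5393) × (602/25178.7) = -0.2758…

-0.28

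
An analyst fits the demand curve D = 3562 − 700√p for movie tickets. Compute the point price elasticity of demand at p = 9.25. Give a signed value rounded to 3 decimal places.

-0.743

dD/dp = −700/(2√p) = -115.079. At p = 9.25, D = 1433.03.
Ed = (dD/dp)·(p/D) = (-115.079) × (9.25/1433.03) = -0.74281…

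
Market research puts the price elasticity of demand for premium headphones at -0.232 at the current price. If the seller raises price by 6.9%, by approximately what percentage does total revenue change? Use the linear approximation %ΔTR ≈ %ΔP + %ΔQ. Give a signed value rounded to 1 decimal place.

+5.3%

%ΔQ ≈ Ed × %ΔP = (-0.232) × (+6.9%) = -1.6008%
%ΔTR ≈ %ΔP + %ΔQ = (+6.9%) + (-1.6008%) = +5.2992%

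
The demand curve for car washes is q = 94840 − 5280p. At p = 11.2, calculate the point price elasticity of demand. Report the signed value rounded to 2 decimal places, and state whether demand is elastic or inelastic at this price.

dq/dp = −5280. At p = 11.2, q = 94840 − 5280(11.2) = 35704.
Ed = (dq/dp)·(p/q) = −5280 × (11.2/35704) = -1.6562…
|Ed| = 1.66 > 1, so demand is elastic.

-1.66; elastic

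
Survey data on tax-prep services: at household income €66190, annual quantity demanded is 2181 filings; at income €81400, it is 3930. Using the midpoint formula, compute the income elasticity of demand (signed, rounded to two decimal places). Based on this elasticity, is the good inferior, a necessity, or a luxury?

%ΔQ = (3930 − 2181)/[( 2181 + 3930)/2] = 1749/3055.5 = 0.572410…
%ΔIncome = (81400 − 66190)/[( 66190 + 81400)/2] = 15210/73795 = 0.206111…
E_income = (1749/3055.5) / (15210/73795) = 2.7771…
E_income > 1 ⇒ normal good, luxury.

2.78; luxury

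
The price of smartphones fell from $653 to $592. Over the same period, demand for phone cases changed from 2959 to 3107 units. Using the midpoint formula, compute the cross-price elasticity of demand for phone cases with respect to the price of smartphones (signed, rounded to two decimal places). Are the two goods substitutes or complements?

-0.50; complements

%ΔQ_{phone cases} = (3107 − 2959)/avg = 148/3033 = 0.048796…
%ΔP_{smartphones} = (592 − 653)/avg = -61/622.5 = -0.097991…
E_cross = (148/3033) / (-61/622.5) = -0.4979…
E_cross < 0 ⇒ the goods are complements.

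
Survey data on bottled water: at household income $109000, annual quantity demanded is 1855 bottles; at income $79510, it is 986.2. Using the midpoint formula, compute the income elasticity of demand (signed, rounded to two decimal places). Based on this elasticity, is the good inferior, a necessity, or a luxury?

1.95; luxury

%ΔQ = (986.2 − 1855)/[( 1855 + 986.2)/2] = -868.8/1420.6 = -0.611572…
%ΔIncome = (79510 − 109000)/[( 109000 + 79510)/2] = -29490/94255 = -0.312874…
E_income = (-868.8/1420.6) / (-29490/94255) = 1.9546…
E_income > 1 ⇒ normal good, luxury.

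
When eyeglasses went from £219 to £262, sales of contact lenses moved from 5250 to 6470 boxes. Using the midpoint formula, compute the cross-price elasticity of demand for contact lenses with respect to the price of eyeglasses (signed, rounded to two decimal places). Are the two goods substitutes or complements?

1.16; substitutes

%ΔQ_{contact lenses} = (6470 − 5250)/avg = 1220/5860 = 0.208191…
%ΔP_{eyeglasses} = (262 − 219)/avg = 43/240.5 = 0.178794…
E_cross = (1220/5860) / (43/240.5) = 1.1644…
E_cross > 0 ⇒ the goods are substitutes.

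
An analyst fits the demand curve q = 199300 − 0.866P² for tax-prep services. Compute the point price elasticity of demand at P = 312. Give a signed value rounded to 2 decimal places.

-1.47

dq/dP = −2·0.866·P = -540.384. At P = 312, q = 115000.096.
Ed = (dq/dP)·(P/q) = (-540.384) × (312/115000.096) = -1.4660…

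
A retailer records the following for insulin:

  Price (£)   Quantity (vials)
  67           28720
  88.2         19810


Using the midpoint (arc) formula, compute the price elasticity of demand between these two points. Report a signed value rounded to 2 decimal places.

-1.34

%ΔQ = (19810 − 28720) / [(28720 + 19810)/2] = -8910/24265 = -0.367195…
%ΔP = (88.2 − 67) / [(67 + 88.2)/2] = 21.2/77.6 = 0.273195…
Arc Ed = %ΔQ / %ΔP = (-8910/24265) / (21.2/77.6) = -1.3440…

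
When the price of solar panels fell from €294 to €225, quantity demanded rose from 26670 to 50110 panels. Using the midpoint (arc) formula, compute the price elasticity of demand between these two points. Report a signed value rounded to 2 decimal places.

%ΔQ = (50110 − 26670) / [(26670 + 50110)/2] = 23440/38390 = 0.610575…
%ΔP = (225 − 294) / [(294 + 225)/2] = -69/259.5 = -0.265895…
Arc Ed = %ΔQ / %ΔP = (23440/38390) / (-69/259.5) = -2.2962…

-2.30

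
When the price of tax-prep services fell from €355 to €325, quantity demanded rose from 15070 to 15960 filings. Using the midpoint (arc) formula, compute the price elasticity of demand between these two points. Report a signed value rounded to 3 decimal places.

%ΔQ = (15960 − 15070) / [(15070 + 15960)/2] = 890/15515 = 0.057363…
%ΔP = (325 − 355) / [(355 + 325)/2] = -30/340 = -0.088235…
Arc Ed = %ΔQ / %ΔP = (890/15515) / (-30/340) = -0.65012…

-0.650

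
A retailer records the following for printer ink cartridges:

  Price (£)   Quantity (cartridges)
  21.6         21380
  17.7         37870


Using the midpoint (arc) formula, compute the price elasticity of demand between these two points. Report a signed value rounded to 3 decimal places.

-2.805

%ΔQ = (37870 − 21380) / [(21380 + 37870)/2] = 16490/29625 = 0.556624…
%ΔP = (17.7 − 21.6) / [(21.6 + 17.7)/2] = -3.9/19.65 = -0.198473…
Arc Ed = %ΔQ / %ΔP = (16490/29625) / (-3.9/19.65) = -2.80453…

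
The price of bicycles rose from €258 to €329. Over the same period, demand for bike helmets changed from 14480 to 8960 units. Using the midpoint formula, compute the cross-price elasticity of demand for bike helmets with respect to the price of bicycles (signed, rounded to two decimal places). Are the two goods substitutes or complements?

%ΔQ_{bike helmets} = (8960 − 14480)/avg = -5520/11720 = -0.470989…
%ΔP_{bicycles} = (329 − 258)/avg = 71/293.5 = 0.241908…
E_cross = (-5520/11720) / (71/293.5) = -1.9469…
E_cross < 0 ⇒ the goods are complements.

-1.95; complements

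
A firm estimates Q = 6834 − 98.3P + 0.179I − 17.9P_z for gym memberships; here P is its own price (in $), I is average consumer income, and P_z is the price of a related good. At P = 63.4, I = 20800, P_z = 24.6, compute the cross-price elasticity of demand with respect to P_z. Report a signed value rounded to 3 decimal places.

At the given values, Q = 6834 − 98.3(63.4) + 0.179(20800) − 17.9(24.6) = 3884.64.
∂Q/∂P_z = -17.9.
E = (-17.9) × (24.6/3884.64) = -0.11335…

-0.113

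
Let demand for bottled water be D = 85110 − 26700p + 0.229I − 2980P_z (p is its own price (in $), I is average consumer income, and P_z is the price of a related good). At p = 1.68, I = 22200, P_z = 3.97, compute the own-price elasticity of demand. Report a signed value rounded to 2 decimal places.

-1.34

At the given values, D = 85110 − 26700(1.68) + 0.229(22200) − 2980(3.97) = 33507.2.
∂D/∂p = −26700.
E = (-26700) × (1.68/33507.2) = -1.3386…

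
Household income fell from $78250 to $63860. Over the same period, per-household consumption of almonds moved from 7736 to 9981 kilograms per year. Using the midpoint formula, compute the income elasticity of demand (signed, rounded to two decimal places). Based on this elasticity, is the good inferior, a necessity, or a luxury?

%ΔQ = (9981 − 7736)/[( 7736 + 9981)/2] = 2245/8858.5 = 0.253428…
%ΔIncome = (63860 − 78250)/[( 78250 + 63860)/2] = -14390/71055 = -0.202519…
E_income = (2245/8858.5) / (-14390/71055) = -1.2513…
E_income < 0 ⇒ inferior good.

-1.25; inferior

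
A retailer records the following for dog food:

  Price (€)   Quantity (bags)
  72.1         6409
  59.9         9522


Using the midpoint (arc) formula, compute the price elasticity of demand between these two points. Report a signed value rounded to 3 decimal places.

-2.114

%ΔQ = (9522 − 6409) / [(6409 + 9522)/2] = 3113/7965.5 = 0.390810…
%ΔP = (59.9 − 72.1) / [(72.1 + 59.9)/2] = -12.2/66 = -0.184848…
Arc Ed = %ΔQ / %ΔP = (3113/7965.5) / (-12.2/66) = -2.11422…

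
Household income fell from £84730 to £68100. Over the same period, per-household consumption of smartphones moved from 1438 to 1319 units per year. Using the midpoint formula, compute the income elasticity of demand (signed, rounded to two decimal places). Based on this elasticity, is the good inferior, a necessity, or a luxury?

0.40; necessity

%ΔQ = (1319 − 1438)/[( 1438 + 1319)/2] = -119/1378.5 = -0.086325…
%ΔIncome = (68100 − 84730)/[( 84730 + 68100)/2] = -16630/76415 = -0.217627…
E_income = (-119/1378.5) / (-16630/76415) = 0.3966…
0 < E_income < 1 ⇒ normal good, necessity.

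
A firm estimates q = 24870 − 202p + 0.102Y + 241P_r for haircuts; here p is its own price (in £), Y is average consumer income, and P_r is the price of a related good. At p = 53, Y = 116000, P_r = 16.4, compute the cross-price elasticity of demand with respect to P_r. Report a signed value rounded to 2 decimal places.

0.13

At the given values, q = 24870 − 202(53) + 0.102(116000) + 241(16.4) = 29948.4.
∂q/∂P_r = 241.
E = (241) × (16.4/29948.4) = 0.1319…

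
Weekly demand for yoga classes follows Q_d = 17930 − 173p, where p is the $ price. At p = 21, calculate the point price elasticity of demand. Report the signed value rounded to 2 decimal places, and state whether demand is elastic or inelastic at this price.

-0.25; inelastic

dQ_d/dp = −173. At p = 21, Q_d = 17930 − 173(21) = 14297.
Ed = (dQ_d/dp)·(p/Q_d) = −173 × (21/14297) = -0.2541…
|Ed| = 0.25 < 1, so demand is inelastic.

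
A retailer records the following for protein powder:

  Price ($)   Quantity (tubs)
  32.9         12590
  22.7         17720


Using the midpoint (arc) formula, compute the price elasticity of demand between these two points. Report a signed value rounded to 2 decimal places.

-0.92

%ΔQ = (17720 − 12590) / [(12590 + 17720)/2] = 5130/15155 = 0.338502…
%ΔP = (22.7 − 32.9) / [(32.9 + 22.7)/2] = -10.2/27.8 = -0.366906…
Arc Ed = %ΔQ / %ΔP = (5130/15155) / (-10.2/27.8) = -0.9225…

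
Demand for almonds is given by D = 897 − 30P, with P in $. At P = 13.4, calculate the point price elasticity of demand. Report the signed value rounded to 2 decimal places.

-0.81

dD/dP = −30. At P = 13.4, D = 897 − 30(13.4) = 495.
Ed = (dD/dP)·(P/D) = −30 × (13.4/495) = -0.8121…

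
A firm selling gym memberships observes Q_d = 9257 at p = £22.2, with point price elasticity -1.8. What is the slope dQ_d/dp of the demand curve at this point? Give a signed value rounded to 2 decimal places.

-750.57

Ed = (dQ_d/dp)·(p/Q_d) ⇒ dQ_d/dp = Ed·Q_d/p = (-1.8)·9257/22.2 = -750.5675…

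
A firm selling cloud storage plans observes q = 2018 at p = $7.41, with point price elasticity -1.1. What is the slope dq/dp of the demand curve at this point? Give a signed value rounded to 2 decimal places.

Ed = (dq/dp)·(p/q) ⇒ dq/dp = Ed·q/p = (-1.1)·2018/7.41 = -299.5681…

-299.57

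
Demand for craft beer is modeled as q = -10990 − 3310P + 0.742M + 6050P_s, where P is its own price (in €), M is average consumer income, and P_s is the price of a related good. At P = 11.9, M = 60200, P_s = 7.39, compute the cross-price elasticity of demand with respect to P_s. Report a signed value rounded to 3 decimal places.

1.146

At the given values, q = -10990 − 3310(11.9) + 0.742(60200) + 6050(7.39) = 38998.9.
∂q/∂P_s = 6050.
E = (6050) × (7.39/38998.9) = 1.14642…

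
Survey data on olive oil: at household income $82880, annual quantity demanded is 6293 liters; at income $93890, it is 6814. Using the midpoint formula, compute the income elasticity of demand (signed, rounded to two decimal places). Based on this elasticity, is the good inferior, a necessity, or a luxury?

%ΔQ = (6814 − 6293)/[( 6293 + 6814)/2] = 521/6553.5 = 0.079499…
%ΔIncome = (93890 − 82880)/[( 82880 + 93890)/2] = 11010/88385 = 0.124568…
E_income = (521/6553.5) / (11010/88385) = 0.6381…
0 < E_income < 1 ⇒ normal good, necessity.

0.64; necessity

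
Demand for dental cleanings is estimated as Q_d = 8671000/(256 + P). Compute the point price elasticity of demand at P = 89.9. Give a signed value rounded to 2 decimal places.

dQ_d/dP = −8671000/(256 + P)² = -72.4716. At P = 89.9, Q_d = 25067.9.
Ed = (dQ_d/dP)·(P/Q_d) = (-72.4716) × (89.9/25067.9) = -0.2599…

-0.26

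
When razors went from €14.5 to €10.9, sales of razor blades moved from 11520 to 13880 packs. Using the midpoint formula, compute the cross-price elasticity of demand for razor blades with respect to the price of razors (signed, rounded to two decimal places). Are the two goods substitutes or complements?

-0.66; complements

%ΔQ_{razor blades} = (13880 − 11520)/avg = 2360/12700 = 0.185826…
%ΔP_{razors} = (10.9 − 14.5)/avg = -3.6/12.7 = -0.283464…
E_cross = (2360/12700) / (-3.6/12.7) = -0.6555…
E_cross < 0 ⇒ the goods are complements.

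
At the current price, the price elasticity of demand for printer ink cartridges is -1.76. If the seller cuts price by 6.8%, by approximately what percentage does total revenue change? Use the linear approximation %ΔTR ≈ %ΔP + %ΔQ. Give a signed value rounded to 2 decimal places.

%ΔQ ≈ Ed × %ΔP = (-1.76) × (-6.8%) = +11.9680%
%ΔTR ≈ %ΔP + %ΔQ = (-6.8%) + (+11.9680%) = +5.1680%

+5.17%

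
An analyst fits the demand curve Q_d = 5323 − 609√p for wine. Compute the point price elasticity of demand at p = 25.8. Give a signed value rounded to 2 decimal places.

-0.69

dQ_d/dp = −609/(2√p) = -59.9484. At p = 25.8, Q_d = 2229.66.
Ed = (dQ_d/dp)·(p/Q_d) = (-59.9484) × (25.8/2229.66) = -0.6936…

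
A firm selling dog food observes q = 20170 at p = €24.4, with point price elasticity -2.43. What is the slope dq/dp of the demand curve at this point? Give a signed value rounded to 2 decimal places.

Ed = (dq/dp)·(p/q) ⇒ dq/dp = Ed·q/p = (-2.43)·20170/24.4 = -2008.7336…

-2008.73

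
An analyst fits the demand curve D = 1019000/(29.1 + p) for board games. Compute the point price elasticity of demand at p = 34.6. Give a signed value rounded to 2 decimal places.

dD/dp = −1019000/(29.1 + p)² = -251.128. At p = 34.6, D = 15996.9.
Ed = (dD/dp)·(p/D) = (-251.128) × (34.6/15996.9) = -0.5431…

-0.54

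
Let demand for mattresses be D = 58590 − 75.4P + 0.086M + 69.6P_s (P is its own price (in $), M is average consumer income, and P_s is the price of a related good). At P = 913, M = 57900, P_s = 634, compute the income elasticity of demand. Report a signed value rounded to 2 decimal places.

At the given values, D = 58590 − 75.4(913) + 0.086(57900) + 69.6(634) = 38855.6.
∂D/∂M = 0.086.
E = (0.086) × (57900/38855.6) = 0.1281…

0.13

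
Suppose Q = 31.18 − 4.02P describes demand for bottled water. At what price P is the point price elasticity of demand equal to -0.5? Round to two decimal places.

Ed = −4.02P/(31.18 − 4.02P). Set this equal to -0.5:
4.02P = 0.5·(31.18 − 4.02P) ⇒ 4.02P(1 + 0.5) = 0.5·31.18
P = 0.5·31.18 / (4.02·1.5) = 2.5854…

2.59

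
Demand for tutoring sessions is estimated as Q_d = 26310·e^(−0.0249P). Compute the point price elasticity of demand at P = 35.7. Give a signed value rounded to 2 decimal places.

dQ_d/dP = −0.0249·Q_d = -269.316. At P = 35.7, Q_d = 10815.9.
Ed = (dQ_d/dP)·(P/Q_d) = (-269.316) × (35.7/10815.9) = -0.8889…

-0.89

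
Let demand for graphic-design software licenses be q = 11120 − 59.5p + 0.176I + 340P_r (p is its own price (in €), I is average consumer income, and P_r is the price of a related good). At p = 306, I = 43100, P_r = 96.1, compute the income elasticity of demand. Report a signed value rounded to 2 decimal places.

At the given values, q = 11120 − 59.5(306) + 0.176(43100) + 340(96.1) = 33172.6.
∂q/∂I = 0.176.
E = (0.176) × (43100/33172.6) = 0.2286…

0.23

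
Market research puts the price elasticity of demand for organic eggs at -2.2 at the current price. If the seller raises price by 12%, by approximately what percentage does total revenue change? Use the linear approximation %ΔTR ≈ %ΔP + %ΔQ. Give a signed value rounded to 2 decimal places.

%ΔQ ≈ Ed × %ΔP = (-2.2) × (+12%) = -26.4000%
%ΔTR ≈ %ΔP + %ΔQ = (+12%) + (-26.4000%) = -14.4000%

-14.40%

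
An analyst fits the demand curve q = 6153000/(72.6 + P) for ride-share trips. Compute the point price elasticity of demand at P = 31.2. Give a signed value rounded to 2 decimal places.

-0.30

dq/dP = −6153000/(72.6 + P)² = -571.074. At P = 31.2, q = 59277.5.
Ed = (dq/dP)·(P/q) = (-571.074) × (31.2/59277.5) = -0.3005…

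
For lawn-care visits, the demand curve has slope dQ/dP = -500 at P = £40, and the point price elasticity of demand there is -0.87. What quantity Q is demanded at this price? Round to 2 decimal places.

Ed = (dQ/dP)·(P/Q) ⇒ Q = (dQ/dP)·P/Ed = (-500)·40/(-0.87) = 22988.5057…

22988.51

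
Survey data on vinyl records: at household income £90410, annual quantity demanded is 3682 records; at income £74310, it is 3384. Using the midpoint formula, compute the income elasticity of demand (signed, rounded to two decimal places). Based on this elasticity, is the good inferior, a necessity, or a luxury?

0.43; necessity

%ΔQ = (3384 − 3682)/[( 3682 + 3384)/2] = -298/3533 = -0.084347…
%ΔIncome = (74310 − 90410)/[( 90410 + 74310)/2] = -16100/82360 = -0.195483…
E_income = (-298/3533) / (-16100/82360) = 0.4314…
0 < E_income < 1 ⇒ normal good, necessity.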